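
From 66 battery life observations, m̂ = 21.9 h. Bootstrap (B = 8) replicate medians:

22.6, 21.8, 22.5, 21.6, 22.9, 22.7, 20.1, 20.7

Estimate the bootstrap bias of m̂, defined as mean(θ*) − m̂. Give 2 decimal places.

bias = −0.04

mean(θ*) = (22.6 + 21.8 + 22.5 + 21.6 + 22.9 + 22.7 + 20.1 + 20.7) / 8 = 21.863
bias = 21.863 − 21.9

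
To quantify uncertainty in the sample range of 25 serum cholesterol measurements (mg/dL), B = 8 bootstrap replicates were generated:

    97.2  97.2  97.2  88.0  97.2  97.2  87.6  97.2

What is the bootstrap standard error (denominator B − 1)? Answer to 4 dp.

Bootstrap SE is the standard deviation of the 8 replicate ranges.
Mean of replicates: (97.2 + 97.2 + 97.2 + 88.0 + 97.2 + 97.2 + 87.6 + 97.2) / 8 = 758.80000 / 8 = 94.85000
Sum of squared deviations: (+2.35000)² + (+2.35000)² + (+2.35000)² + (−6.85000)² + (+2.35000)² + (+2.35000)² + (−7.25000)² + (+2.35000)² = 132.62000
Variance = 132.62000 / 7 = 18.94571
SE* = √18.94571

SE* = 4.3527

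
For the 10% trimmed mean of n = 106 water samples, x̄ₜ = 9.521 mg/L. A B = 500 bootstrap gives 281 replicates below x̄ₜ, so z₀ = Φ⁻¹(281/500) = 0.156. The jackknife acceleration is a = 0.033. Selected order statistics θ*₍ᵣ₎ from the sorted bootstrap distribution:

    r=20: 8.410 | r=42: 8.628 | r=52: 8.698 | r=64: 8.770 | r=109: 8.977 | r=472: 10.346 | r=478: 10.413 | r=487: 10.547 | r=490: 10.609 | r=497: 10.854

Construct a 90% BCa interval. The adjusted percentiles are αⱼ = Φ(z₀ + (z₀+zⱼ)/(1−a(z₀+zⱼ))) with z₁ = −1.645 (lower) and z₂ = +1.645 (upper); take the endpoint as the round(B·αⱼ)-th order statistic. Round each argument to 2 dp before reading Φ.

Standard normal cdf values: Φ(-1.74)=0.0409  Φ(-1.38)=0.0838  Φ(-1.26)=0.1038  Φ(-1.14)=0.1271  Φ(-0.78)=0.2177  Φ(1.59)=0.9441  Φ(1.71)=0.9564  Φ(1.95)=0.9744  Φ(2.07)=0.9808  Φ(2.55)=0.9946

Lower: z₀ + z₁ = 0.156 + (-1.645) = -1.489; 1 − a(z₀+z₁) = 1 − (0.033)(-1.489) = 1.0491; argument = 0.156 + (-1.489)/1.0491 = -1.2633 → -1.26.
α₁ = Φ(-1.26) = 0.1038; rank = round(500 × 0.1038) = 52; θ*₍52₎ = 8.698.
Upper: z₀ + z₂ = 1.801; 1 − a(z₀+z₂) = 0.9406; argument = 2.0708 → 2.07; α₂ = 0.9808; rank = 490; θ*₍490₎ = 10.609.

(8.698, 10.609)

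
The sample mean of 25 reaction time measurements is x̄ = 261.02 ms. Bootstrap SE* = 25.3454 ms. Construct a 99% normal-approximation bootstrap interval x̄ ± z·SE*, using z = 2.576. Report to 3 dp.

Margin = 2.576 × 25.3454 = 65.2898
Interval: 261.02 ± 65.2898

(195.730, 326.310)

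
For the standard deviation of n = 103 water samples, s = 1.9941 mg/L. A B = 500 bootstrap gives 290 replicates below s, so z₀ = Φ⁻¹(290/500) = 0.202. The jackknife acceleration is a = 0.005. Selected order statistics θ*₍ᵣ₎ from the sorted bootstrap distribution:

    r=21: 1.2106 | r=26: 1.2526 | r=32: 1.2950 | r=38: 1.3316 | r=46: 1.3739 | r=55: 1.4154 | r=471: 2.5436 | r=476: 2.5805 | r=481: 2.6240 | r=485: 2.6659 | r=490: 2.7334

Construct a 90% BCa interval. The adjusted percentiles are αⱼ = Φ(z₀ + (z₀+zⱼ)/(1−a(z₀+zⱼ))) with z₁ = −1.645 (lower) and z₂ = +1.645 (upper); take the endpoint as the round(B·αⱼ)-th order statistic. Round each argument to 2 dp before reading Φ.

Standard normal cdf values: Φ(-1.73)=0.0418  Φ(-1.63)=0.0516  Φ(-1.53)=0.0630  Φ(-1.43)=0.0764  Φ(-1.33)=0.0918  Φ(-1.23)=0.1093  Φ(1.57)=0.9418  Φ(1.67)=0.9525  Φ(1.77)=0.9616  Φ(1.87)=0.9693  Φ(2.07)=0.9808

(1.4154, 2.7334)

Lower: z₀ + z₁ = 0.202 + (-1.645) = -1.443; 1 − a(z₀+z₁) = 1 − (0.005)(-1.443) = 1.0072; argument = 0.202 + (-1.443)/1.0072 = -1.2307 → -1.23.
α₁ = Φ(-1.23) = 0.1093; rank = round(500 × 0.1093) = 55; θ*₍55₎ = 1.4154.
Upper: z₀ + z₂ = 1.847; 1 − a(z₀+z₂) = 0.9908; argument = 2.0662 → 2.07; α₂ = 0.9808; rank = 490; θ*₍490₎ = 2.7334.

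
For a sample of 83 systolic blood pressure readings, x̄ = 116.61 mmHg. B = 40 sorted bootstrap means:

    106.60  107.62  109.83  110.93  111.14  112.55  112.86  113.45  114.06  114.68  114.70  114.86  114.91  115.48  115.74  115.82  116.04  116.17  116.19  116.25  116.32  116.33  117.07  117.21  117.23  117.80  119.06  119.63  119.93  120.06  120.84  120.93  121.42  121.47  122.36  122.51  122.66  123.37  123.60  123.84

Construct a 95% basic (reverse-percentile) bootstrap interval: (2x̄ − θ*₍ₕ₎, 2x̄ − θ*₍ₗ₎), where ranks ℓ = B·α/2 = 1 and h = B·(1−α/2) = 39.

Percentile endpoints at ranks 1 and 39: θ*₍1₎ = 106.60, θ*₍39₎ = 123.60.
Basic interval reflects these around x̄:
  lower = 2 × 116.61 − 123.60 = 109.62
  upper = 2 × 116.61 − 106.60 = 126.62

(109.62, 126.62)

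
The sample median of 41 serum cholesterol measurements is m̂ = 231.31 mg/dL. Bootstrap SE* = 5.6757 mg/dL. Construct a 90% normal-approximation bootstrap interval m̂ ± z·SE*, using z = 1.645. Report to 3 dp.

(221.973, 240.647)

Margin = 1.645 × 5.6757 = 9.3365
Interval: 231.31 ± 9.3365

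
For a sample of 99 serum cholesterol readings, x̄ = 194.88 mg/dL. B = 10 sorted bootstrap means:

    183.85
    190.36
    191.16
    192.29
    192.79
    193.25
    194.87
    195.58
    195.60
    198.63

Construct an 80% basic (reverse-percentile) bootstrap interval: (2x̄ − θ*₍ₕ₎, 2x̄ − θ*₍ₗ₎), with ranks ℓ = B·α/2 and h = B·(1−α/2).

(194.16, 205.91)

Percentile endpoints at ranks 1 and 9: θ*₍1₎ = 183.85, θ*₍9₎ = 195.60.
Basic interval reflects these around x̄:
  lower = 2 × 194.88 − 195.60 = 194.16
  upper = 2 × 194.88 − 183.85 = 205.91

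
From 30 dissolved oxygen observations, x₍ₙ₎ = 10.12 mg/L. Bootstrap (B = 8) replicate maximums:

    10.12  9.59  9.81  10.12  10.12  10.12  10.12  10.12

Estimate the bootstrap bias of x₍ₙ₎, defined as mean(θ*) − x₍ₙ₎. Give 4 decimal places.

mean(θ*) = (10.12 + 9.59 + 9.81 + 10.12 + 10.12 + 10.12 + 10.12 + 10.12) / 8 = 10.01500
bias = 10.01500 − 10.12

bias = −0.1050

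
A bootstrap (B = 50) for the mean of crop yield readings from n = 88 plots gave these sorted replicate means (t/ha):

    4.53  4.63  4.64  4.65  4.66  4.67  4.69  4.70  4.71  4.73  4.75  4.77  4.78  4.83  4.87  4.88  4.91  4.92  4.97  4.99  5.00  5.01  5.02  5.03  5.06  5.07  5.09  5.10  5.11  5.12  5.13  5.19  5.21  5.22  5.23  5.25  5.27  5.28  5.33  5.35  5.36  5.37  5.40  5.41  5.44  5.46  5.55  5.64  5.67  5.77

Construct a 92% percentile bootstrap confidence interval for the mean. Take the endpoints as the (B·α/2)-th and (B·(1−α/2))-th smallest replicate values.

α = 0.08; lower rank = 50 × 0.040 = 2; upper rank = 50 × 0.960 = 48.
The 2nd smallest replicate is 4.63; the 48th is 5.64.

(4.63, 5.64)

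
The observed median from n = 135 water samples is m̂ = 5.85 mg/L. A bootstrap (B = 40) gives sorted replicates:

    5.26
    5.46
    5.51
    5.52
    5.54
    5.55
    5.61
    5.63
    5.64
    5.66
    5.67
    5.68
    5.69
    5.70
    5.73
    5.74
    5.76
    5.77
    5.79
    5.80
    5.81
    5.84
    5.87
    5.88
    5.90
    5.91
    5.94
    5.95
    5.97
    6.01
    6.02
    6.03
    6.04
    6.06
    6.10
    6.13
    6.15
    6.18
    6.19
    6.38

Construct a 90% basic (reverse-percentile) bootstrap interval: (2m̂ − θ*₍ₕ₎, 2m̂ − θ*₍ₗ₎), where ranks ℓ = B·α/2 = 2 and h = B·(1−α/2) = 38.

Percentile endpoints at ranks 2 and 38: θ*₍2₎ = 5.46, θ*₍38₎ = 6.18.
Basic interval reflects these around m̂:
  lower = 2 × 5.85 − 6.18 = 5.52
  upper = 2 × 5.85 − 5.46 = 6.24

(5.52, 6.24)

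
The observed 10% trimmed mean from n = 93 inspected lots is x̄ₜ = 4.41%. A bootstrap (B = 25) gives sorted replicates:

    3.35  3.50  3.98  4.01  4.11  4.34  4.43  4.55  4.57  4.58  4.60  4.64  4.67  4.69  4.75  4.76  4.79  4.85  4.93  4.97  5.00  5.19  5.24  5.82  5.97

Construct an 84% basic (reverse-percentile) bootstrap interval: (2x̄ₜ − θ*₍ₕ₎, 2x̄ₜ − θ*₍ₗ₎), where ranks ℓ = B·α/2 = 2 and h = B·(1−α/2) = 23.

Percentile endpoints at ranks 2 and 23: θ*₍2₎ = 3.50, θ*₍23₎ = 5.24.
Basic interval reflects these around x̄ₜ:
  lower = 2 × 4.41 − 5.24 = 3.58
  upper = 2 × 4.41 − 3.50 = 5.32

(3.58, 5.32)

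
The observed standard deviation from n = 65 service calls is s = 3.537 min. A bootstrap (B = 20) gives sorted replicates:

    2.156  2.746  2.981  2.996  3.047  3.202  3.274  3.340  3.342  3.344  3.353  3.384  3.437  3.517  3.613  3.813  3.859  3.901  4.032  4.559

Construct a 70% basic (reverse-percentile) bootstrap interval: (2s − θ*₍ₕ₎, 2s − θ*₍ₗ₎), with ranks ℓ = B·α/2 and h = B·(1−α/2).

Percentile endpoints at ranks 3 and 17: θ*₍3₎ = 2.981, θ*₍17₎ = 3.859.
Basic interval reflects these around s:
  lower = 2 × 3.537 − 3.859 = 3.215
  upper = 2 × 3.537 − 2.981 = 4.093

(3.215, 4.093)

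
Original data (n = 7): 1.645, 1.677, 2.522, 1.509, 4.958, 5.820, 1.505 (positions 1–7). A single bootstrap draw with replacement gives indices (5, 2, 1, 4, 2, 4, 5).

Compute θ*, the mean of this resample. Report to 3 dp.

θ* = 2.562

Resample values: 4.958, 1.677, 1.645, 1.509, 1.677, 1.509, 4.958.
Mean = (4.958 + 1.677 + 1.645 + 1.509 + 1.677 + 1.509 + 4.958) / 7 = 17.9330 / 7 = 2.562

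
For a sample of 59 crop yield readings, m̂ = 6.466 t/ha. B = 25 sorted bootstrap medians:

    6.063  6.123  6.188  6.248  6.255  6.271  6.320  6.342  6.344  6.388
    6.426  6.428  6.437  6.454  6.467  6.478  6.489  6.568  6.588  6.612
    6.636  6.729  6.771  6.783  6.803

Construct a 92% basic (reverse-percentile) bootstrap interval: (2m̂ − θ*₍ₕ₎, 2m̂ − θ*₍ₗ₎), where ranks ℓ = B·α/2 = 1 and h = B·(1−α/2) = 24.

Percentile endpoints at ranks 1 and 24: θ*₍1₎ = 6.063, θ*₍24₎ = 6.783.
Basic interval reflects these around m̂:
  lower = 2 × 6.466 − 6.783 = 6.149
  upper = 2 × 6.466 − 6.063 = 6.869

(6.149, 6.869)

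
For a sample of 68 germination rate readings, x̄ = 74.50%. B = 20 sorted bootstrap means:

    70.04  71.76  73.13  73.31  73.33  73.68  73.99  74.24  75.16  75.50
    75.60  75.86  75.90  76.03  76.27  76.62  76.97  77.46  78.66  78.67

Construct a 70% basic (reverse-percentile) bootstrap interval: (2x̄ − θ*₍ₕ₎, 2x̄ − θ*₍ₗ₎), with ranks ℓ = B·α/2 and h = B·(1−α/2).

(72.03, 75.87)

Percentile endpoints at ranks 3 and 17: θ*₍3₎ = 73.13, θ*₍17₎ = 76.97.
Basic interval reflects these around x̄:
  lower = 2 × 74.50 − 76.97 = 72.03
  upper = 2 × 74.50 − 73.13 = 75.87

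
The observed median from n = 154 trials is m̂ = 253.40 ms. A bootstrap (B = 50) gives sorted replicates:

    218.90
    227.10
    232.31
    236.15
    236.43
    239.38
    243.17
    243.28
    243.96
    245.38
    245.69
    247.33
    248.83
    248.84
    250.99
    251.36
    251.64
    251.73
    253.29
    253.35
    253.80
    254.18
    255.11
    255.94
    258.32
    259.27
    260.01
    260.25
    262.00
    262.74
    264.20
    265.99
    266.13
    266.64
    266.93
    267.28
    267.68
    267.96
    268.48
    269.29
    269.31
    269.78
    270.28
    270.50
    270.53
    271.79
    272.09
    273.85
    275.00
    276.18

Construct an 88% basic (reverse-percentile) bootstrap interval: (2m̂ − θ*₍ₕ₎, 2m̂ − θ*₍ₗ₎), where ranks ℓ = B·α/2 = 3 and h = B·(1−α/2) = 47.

(234.71, 274.49)

Percentile endpoints at ranks 3 and 47: θ*₍3₎ = 232.31, θ*₍47₎ = 272.09.
Basic interval reflects these around m̂:
  lower = 2 × 253.40 − 272.09 = 234.71
  upper = 2 × 253.40 − 232.31 = 274.49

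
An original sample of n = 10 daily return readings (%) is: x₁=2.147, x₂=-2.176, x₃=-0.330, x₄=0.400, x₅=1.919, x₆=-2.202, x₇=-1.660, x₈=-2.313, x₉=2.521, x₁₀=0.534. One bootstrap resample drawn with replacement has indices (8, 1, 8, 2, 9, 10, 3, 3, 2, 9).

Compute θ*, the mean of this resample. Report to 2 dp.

θ* = -0.19

Resample values: -2.313, 2.147, -2.313, -2.176, 2.521, 0.534, -0.330, -0.330, -2.176, 2.521.
Mean = ((-2.313) + 2.147 + (-2.313) + (-2.176) + 2.521 + 0.534 + (-0.330) + (-0.330) + (-2.176) + 2.521) / 10 = -1.9150 / 10 = -0.19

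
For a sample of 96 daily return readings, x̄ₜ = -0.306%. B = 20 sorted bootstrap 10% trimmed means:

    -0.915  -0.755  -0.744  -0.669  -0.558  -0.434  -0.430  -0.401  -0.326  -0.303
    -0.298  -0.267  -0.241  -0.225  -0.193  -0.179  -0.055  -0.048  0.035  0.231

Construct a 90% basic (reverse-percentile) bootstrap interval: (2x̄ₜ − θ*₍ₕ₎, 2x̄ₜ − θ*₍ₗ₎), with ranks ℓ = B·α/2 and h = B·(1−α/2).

Percentile endpoints at ranks 1 and 19: θ*₍1₎ = -0.915, θ*₍19₎ = 0.035.
Basic interval reflects these around x̄ₜ:
  lower = 2 × -0.306 − 0.035 = -0.647
  upper = 2 × -0.306 − -0.915 = 0.303

(-0.647, 0.303)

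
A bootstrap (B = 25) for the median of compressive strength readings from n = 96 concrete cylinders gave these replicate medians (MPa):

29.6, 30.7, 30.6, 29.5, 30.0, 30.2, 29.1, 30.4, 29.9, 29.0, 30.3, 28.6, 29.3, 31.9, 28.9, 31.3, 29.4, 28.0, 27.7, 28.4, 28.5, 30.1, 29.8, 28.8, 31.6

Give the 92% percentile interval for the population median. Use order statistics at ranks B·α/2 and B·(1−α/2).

(27.7, 31.6)

Sorted replicates: 27.7, 28.0, 28.4, 28.5, 28.6, 28.8, 28.9, 29.0, 29.1, 29.3, 29.4, 29.5, 29.6, 29.8, 29.9, 30.0, 30.1, 30.2, 30.3, 30.4, 30.6, 30.7, 31.3, 31.6, 31.9
α = 0.08; lower rank = 25 × 0.040 = 1; upper rank = 25 × 0.960 = 24.
The 1st smallest replicate is 27.7; the 24th is 31.6.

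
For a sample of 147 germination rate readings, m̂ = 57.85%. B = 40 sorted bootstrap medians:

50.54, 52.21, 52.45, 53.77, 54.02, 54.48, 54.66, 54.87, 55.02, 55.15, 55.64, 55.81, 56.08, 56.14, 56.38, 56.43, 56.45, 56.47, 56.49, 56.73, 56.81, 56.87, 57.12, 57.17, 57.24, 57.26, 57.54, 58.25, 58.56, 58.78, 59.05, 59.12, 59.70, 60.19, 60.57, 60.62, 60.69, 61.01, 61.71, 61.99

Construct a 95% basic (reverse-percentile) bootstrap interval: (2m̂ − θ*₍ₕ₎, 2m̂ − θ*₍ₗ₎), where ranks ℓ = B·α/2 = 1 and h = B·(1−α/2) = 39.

(53.99, 65.16)

Percentile endpoints at ranks 1 and 39: θ*₍1₎ = 50.54, θ*₍39₎ = 61.71.
Basic interval reflects these around m̂:
  lower = 2 × 57.85 − 61.71 = 53.99
  upper = 2 × 57.85 − 50.54 = 65.16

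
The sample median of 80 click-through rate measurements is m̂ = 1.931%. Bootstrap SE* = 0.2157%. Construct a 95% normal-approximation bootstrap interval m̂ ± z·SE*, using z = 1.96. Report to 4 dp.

(1.5082, 2.3538)

Margin = 1.96 × 0.2157 = 0.42277
Interval: 1.931 ± 0.42277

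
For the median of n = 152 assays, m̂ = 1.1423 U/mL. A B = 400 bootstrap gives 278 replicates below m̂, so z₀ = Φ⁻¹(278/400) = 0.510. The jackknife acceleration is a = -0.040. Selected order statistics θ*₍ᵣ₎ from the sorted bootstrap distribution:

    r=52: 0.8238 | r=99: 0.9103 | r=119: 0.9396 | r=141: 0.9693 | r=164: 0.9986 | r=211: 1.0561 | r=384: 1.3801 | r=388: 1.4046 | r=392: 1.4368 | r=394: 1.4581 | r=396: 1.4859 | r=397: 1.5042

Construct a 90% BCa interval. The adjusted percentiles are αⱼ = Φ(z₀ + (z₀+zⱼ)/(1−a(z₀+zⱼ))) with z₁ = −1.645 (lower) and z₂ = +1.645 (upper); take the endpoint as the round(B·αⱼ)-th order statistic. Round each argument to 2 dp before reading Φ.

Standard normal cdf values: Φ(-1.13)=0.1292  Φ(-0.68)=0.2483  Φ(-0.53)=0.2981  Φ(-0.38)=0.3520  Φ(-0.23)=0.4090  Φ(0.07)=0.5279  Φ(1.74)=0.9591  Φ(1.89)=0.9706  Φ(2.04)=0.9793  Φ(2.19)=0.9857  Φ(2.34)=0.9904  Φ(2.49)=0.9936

Lower: z₀ + z₁ = 0.510 + (-1.645) = -1.135; 1 − a(z₀+z₁) = 1 − (-0.040)(-1.135) = 0.9546; argument = 0.510 + (-1.135)/0.9546 = -0.6790 → -0.68.
α₁ = Φ(-0.68) = 0.2483; rank = round(400 × 0.2483) = 99; θ*₍99₎ = 0.9103.
Upper: z₀ + z₂ = 2.155; 1 − a(z₀+z₂) = 1.0862; argument = 2.4940 → 2.49; α₂ = 0.9936; rank = 397; θ*₍397₎ = 1.5042.

(0.9103, 1.5042)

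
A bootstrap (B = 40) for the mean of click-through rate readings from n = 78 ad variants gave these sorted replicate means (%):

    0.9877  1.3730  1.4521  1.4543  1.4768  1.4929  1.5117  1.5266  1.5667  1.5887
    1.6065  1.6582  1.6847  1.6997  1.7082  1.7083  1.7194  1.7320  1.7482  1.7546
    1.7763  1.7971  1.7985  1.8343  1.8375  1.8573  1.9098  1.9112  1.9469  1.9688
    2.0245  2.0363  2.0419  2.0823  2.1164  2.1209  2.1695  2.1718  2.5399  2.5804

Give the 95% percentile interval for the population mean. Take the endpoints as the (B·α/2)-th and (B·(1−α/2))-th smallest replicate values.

α = 0.05; lower rank = 40 × 0.025 = 1; upper rank = 40 × 0.975 = 39.
The 1st smallest replicate is 0.9877; the 39th is 2.5399.

(0.9877, 2.5399)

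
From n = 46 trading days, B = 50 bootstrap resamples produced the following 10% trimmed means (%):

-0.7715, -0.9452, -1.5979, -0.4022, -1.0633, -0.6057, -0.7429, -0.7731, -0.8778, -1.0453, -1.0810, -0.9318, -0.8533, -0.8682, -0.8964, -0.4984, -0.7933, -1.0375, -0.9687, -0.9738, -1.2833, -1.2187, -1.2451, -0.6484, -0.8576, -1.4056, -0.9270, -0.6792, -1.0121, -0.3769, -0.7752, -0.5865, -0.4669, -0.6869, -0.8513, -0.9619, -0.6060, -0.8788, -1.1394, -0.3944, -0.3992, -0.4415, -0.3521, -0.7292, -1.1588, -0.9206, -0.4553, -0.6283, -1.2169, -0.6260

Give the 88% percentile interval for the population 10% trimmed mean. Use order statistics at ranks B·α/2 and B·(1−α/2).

(-1.2833, -0.3992)

Sorted replicates: -1.5979, -1.4056, -1.2833, -1.2451, -1.2187, -1.2169, -1.1588, -1.1394, -1.0810, -1.0633, -1.0453, -1.0375, -1.0121, -0.9738, -0.9687, -0.9619, -0.9452, -0.9318, -0.9270, -0.9206, -0.8964, -0.8788, -0.8778, -0.8682, -0.8576, -0.8533, -0.8513, -0.7933, -0.7752, -0.7731, -0.7715, -0.7429, -0.7292, -0.6869, -0.6792, -0.6484, -0.6283, -0.6260, -0.6060, -0.6057, -0.5865, -0.4984, -0.4669, -0.4553, -0.4415, -0.4022, -0.3992, -0.3944, -0.3769, -0.3521
α = 0.12; lower rank = 50 × 0.060 = 3; upper rank = 50 × 0.940 = 47.
The 3rd smallest replicate is -1.2833; the 47th is -0.3992.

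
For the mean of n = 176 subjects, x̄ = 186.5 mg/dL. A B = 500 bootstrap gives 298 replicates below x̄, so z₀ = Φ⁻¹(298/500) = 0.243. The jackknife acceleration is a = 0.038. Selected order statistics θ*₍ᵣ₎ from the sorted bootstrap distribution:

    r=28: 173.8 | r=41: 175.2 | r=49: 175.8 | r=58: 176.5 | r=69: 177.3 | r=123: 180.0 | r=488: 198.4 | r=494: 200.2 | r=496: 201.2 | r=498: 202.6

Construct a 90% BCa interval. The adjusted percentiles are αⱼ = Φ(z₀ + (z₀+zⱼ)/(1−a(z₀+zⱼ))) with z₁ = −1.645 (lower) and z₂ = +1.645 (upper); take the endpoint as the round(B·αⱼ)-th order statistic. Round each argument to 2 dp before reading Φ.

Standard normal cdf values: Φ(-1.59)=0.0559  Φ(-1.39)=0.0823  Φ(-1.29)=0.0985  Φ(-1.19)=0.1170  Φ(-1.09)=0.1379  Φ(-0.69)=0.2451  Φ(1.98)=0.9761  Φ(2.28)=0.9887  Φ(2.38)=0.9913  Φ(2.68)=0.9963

Lower: z₀ + z₁ = 0.243 + (-1.645) = -1.402; 1 − a(z₀+z₁) = 1 − (0.038)(-1.402) = 1.0533; argument = 0.243 + (-1.402)/1.0533 = -1.0881 → -1.09.
α₁ = Φ(-1.09) = 0.1379; rank = round(500 × 0.1379) = 69; θ*₍69₎ = 177.3.
Upper: z₀ + z₂ = 1.888; 1 − a(z₀+z₂) = 0.9283; argument = 2.2769 → 2.28; α₂ = 0.9887; rank = 494; θ*₍494₎ = 200.2.

(177.3, 200.2)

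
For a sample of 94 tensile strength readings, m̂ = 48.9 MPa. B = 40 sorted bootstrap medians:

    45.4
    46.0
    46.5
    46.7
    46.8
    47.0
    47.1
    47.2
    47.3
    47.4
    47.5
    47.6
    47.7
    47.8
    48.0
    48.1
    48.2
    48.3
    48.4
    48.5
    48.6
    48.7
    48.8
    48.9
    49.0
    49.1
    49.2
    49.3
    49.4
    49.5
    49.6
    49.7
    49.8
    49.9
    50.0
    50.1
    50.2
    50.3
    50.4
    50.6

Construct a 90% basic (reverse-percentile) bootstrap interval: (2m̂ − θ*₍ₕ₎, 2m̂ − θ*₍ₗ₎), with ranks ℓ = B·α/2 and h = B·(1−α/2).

(47.5, 51.8)

Percentile endpoints at ranks 2 and 38: θ*₍2₎ = 46.0, θ*₍38₎ = 50.3.
Basic interval reflects these around m̂:
  lower = 2 × 48.9 − 50.3 = 47.5
  upper = 2 × 48.9 − 46.0 = 51.8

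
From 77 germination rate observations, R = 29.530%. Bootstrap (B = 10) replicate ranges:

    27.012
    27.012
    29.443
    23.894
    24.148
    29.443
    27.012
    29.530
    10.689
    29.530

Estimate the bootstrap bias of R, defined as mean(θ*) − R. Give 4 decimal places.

mean(θ*) = (27.012 + 27.012 + 29.443 + 23.894 + 24.148 + 29.443 + 27.012 + 29.530 + 10.689 + 29.530) / 10 = 25.77130
bias = 25.77130 − 29.530

bias = −3.7587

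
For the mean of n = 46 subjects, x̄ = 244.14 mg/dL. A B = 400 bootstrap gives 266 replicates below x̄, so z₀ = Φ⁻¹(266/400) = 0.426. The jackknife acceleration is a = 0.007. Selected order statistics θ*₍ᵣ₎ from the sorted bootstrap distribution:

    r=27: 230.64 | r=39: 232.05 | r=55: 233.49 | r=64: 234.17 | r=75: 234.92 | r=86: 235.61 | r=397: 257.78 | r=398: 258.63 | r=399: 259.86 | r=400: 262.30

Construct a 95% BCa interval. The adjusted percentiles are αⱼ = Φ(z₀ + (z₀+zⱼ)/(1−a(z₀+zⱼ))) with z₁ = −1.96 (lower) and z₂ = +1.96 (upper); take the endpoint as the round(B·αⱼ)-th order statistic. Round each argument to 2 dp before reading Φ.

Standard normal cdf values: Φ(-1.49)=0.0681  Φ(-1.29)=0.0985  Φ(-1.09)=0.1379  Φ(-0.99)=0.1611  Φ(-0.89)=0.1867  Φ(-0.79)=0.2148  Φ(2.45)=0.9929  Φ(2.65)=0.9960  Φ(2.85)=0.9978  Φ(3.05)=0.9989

(233.49, 259.86)

Lower: z₀ + z₁ = 0.426 + (-1.960) = -1.534; 1 − a(z₀+z₁) = 1 − (0.007)(-1.534) = 1.0107; argument = 0.426 + (-1.534)/1.0107 = -1.0917 → -1.09.
α₁ = Φ(-1.09) = 0.1379; rank = round(400 × 0.1379) = 55; θ*₍55₎ = 233.49.
Upper: z₀ + z₂ = 2.386; 1 − a(z₀+z₂) = 0.9833; argument = 2.8525 → 2.85; α₂ = 0.9978; rank = 399; θ*₍399₎ = 259.86.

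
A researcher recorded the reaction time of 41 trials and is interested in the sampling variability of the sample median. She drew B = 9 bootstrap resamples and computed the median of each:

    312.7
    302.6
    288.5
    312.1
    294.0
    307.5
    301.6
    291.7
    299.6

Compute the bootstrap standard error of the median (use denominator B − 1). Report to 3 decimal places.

SE* = 8.651

Bootstrap SE is the standard deviation of the 9 replicate medians.
Mean of replicates: (312.7 + 302.6 + 288.5 + 312.1 + 294.0 + 307.5 + 301.6 + 291.7 + 299.6) / 9 = 2710.3000 / 9 = 301.1444
Sum of squared deviations: (+11.5556)² + (+1.4556)² + (−12.6444)² + (+10.9556)² + (−7.1444)² + (+6.3556)² + (+0.4556)² + (−9.4444)² + (−1.5444)² = 598.7822
Variance = 598.7822 / 8 = 74.8478
SE* = √74.8478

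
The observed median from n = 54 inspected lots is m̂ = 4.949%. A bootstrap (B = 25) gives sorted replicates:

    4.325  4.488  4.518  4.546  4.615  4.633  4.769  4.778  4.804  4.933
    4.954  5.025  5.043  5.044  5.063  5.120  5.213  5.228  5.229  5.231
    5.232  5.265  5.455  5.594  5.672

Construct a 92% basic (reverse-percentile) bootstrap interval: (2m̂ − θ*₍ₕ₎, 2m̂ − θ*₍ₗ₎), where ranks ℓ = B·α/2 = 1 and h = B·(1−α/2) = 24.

Percentile endpoints at ranks 1 and 24: θ*₍1₎ = 4.325, θ*₍24₎ = 5.594.
Basic interval reflects these around m̂:
  lower = 2 × 4.949 − 5.594 = 4.304
  upper = 2 × 4.949 − 4.325 = 5.573

(4.304, 5.573)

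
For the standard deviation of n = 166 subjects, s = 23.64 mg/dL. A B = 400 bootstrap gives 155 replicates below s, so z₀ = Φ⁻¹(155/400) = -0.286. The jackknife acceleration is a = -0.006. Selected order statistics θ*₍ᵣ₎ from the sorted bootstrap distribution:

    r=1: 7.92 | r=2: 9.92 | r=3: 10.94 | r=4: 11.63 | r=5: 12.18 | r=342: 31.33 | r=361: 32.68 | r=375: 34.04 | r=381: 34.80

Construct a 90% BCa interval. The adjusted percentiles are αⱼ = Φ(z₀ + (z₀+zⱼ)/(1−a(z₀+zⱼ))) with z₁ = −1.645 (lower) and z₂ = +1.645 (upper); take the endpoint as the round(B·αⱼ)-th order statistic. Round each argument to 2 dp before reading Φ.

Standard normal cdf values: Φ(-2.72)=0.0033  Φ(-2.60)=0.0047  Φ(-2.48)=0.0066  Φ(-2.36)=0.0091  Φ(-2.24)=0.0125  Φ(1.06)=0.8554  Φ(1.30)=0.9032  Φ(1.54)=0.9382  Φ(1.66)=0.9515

(12.18, 31.33)

Lower: z₀ + z₁ = -0.286 + (-1.645) = -1.931; 1 − a(z₀+z₁) = 1 − (-0.006)(-1.931) = 0.9884; argument = -0.286 + (-1.931)/0.9884 = -2.2396 → -2.24.
α₁ = Φ(-2.24) = 0.0125; rank = round(400 × 0.0125) = 5; θ*₍5₎ = 12.18.
Upper: z₀ + z₂ = 1.359; 1 − a(z₀+z₂) = 1.0082; argument = 1.0620 → 1.06; α₂ = 0.8554; rank = 342; θ*₍342₎ = 31.33.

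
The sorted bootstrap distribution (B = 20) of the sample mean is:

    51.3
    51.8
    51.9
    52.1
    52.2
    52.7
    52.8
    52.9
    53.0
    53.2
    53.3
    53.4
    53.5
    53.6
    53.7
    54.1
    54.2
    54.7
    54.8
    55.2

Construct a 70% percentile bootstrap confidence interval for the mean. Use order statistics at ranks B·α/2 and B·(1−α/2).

(51.9, 54.2)

α = 0.30; lower rank = 20 × 0.150 = 3; upper rank = 20 × 0.850 = 17.
The 3rd smallest replicate is 51.9; the 17th is 54.2.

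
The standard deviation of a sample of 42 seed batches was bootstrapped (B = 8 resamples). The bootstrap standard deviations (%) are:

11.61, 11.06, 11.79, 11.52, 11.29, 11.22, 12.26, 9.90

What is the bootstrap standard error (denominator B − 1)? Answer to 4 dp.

SE* = 0.6889

Bootstrap SE is the standard deviation of the 8 replicate standard deviations.
Mean of replicates: (11.61 + 11.06 + 11.79 + 11.52 + 11.29 + 11.22 + 12.26 + 9.90) / 8 = 90.65000 / 8 = 11.33125
Sum of squared deviations: (+0.27875)² + (−0.27125)² + (+0.45875)² + (+0.18875)² + (−0.04125)² + (−0.11125)² + (+0.92875)² + (−1.43125)² = 3.32249
Variance = 3.32249 / 7 = 0.47464
SE* = √0.47464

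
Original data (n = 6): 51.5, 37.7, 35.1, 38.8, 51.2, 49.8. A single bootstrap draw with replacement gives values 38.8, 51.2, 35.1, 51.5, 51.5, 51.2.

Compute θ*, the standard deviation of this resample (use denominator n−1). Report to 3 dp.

θ* = 7.529

Mean = 46.5500; sum of squared deviations = 283.4150
s² = 283.4150 / 5 = 56.6830
s = √56.6830 = 7.529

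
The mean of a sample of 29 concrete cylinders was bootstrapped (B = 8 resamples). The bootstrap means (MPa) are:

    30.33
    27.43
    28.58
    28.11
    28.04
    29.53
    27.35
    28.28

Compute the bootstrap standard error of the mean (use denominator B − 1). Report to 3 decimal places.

Bootstrap SE is the standard deviation of the 8 replicate means.
Mean of replicates: (30.33 + 27.43 + 28.58 + 28.11 + 28.04 + 29.53 + 27.35 + 28.28) / 8 = 227.6500 / 8 = 28.4563
Sum of squared deviations: (+1.8737)² + (−1.0263)² + (+0.1237)² + (−0.3463)² + (−0.4163)² + (+1.0738)² + (−1.1062)² + (−0.1762)² = 7.2804
Variance = 7.2804 / 7 = 1.0401
SE* = √1.0401

SE* = 1.020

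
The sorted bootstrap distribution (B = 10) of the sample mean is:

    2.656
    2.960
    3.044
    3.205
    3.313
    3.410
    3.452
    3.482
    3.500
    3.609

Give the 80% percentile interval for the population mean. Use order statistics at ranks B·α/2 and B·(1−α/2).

(2.656, 3.500)

α = 0.20; lower rank = 10 × 0.100 = 1; upper rank = 10 × 0.900 = 9.
The 1st smallest replicate is 2.656; the 9th is 3.500.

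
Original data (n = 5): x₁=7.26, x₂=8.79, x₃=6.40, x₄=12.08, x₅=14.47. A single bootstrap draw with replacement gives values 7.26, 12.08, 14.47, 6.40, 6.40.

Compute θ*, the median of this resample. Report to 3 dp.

θ* = 7.260

Sorted: 6.40, 6.40, 7.26, 12.08, 14.47
Median = middle value = 7.260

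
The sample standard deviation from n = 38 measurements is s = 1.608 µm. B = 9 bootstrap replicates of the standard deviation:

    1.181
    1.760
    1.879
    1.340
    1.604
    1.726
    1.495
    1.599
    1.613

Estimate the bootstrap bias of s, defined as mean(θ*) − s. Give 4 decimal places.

bias = −0.0306

mean(θ*) = (1.181 + 1.760 + 1.879 + 1.340 + 1.604 + 1.726 + 1.495 + 1.599 + 1.613) / 9 = 1.57744
bias = 1.57744 − 1.608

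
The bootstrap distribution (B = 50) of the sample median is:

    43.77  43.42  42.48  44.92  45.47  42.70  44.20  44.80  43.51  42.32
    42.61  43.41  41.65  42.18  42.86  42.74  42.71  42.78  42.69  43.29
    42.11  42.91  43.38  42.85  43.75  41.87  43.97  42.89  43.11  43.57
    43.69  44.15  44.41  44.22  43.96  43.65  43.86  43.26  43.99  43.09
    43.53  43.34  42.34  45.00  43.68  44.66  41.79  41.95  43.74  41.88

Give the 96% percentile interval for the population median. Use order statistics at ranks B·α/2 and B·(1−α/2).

(41.65, 45.00)

Sorted replicates: 41.65, 41.79, 41.87, 41.88, 41.95, 42.11, 42.18, 42.32, 42.34, 42.48, 42.61, 42.69, 42.70, 42.71, 42.74, 42.78, 42.85, 42.86, 42.89, 42.91, 43.09, 43.11, 43.26, 43.29, 43.34, 43.38, 43.41, 43.42, 43.51, 43.53, 43.57, 43.65, 43.68, 43.69, 43.74, 43.75, 43.77, 43.86, 43.96, 43.97, 43.99, 44.15, 44.20, 44.22, 44.41, 44.66, 44.80, 44.92, 45.00, 45.47
α = 0.04; lower rank = 50 × 0.020 = 1; upper rank = 50 × 0.980 = 49.
The 1st smallest replicate is 41.65; the 49th is 45.00.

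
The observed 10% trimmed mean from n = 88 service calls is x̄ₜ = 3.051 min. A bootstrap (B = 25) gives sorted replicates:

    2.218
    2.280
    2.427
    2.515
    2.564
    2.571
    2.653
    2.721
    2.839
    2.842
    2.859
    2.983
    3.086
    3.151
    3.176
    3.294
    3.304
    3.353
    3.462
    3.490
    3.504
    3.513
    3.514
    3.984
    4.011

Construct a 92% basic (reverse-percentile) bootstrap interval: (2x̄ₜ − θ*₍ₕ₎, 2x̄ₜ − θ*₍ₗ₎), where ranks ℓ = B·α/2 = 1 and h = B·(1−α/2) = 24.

(2.118, 3.884)

Percentile endpoints at ranks 1 and 24: θ*₍1₎ = 2.218, θ*₍24₎ = 3.984.
Basic interval reflects these around x̄ₜ:
  lower = 2 × 3.051 − 3.984 = 2.118
  upper = 2 × 3.051 − 2.218 = 3.884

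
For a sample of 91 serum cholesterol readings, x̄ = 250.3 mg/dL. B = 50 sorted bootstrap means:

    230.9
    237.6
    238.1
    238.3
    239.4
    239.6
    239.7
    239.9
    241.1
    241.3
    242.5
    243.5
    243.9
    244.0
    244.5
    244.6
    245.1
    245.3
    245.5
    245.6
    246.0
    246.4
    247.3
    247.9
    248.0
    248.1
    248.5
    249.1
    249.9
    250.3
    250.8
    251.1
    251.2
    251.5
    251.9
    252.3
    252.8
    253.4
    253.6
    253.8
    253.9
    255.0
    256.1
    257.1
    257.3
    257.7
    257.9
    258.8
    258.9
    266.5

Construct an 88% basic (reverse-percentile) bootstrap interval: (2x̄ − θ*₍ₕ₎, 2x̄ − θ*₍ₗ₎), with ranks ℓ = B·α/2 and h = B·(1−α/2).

(242.7, 262.5)

Percentile endpoints at ranks 3 and 47: θ*₍3₎ = 238.1, θ*₍47₎ = 257.9.
Basic interval reflects these around x̄:
  lower = 2 × 250.3 − 257.9 = 242.7
  upper = 2 × 250.3 − 238.1 = 262.5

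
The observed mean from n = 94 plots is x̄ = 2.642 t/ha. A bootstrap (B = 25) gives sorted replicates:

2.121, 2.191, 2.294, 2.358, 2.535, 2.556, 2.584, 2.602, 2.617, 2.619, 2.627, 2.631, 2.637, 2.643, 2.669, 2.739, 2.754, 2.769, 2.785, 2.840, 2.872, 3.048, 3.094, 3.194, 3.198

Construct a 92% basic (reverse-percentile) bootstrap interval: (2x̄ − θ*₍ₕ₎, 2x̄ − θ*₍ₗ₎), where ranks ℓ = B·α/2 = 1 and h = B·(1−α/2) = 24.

(2.090, 3.163)

Percentile endpoints at ranks 1 and 24: θ*₍1₎ = 2.121, θ*₍24₎ = 3.194.
Basic interval reflects these around x̄:
  lower = 2 × 2.642 − 3.194 = 2.090
  upper = 2 × 2.642 − 2.121 = 3.163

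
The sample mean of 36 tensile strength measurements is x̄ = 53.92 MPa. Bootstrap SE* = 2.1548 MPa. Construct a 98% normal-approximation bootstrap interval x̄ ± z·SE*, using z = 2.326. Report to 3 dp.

Margin = 2.326 × 2.1548 = 5.0121
Interval: 53.92 ± 5.0121

(48.908, 58.932)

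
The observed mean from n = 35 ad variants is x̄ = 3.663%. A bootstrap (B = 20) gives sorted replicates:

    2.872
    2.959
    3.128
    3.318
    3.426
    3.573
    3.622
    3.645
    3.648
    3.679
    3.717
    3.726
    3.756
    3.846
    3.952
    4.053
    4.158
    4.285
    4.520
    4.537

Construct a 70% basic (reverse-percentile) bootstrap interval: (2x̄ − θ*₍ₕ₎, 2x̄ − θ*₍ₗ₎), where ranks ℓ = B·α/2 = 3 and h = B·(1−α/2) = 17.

(3.168, 4.198)

Percentile endpoints at ranks 3 and 17: θ*₍3₎ = 3.128, θ*₍17₎ = 4.158.
Basic interval reflects these around x̄:
  lower = 2 × 3.663 − 4.158 = 3.168
  upper = 2 × 3.663 − 3.128 = 4.198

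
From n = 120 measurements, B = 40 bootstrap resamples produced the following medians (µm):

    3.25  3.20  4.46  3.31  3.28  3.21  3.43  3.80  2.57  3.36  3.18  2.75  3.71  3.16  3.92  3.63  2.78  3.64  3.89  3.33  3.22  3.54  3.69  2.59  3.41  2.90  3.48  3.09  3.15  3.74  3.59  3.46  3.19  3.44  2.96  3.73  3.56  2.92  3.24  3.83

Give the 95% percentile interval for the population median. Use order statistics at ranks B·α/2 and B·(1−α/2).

Sorted replicates: 2.57, 2.59, 2.75, 2.78, 2.90, 2.92, 2.96, 3.09, 3.15, 3.16, 3.18, 3.19, 3.20, 3.21, 3.22, 3.24, 3.25, 3.28, 3.31, 3.33, 3.36, 3.41, 3.43, 3.44, 3.46, 3.48, 3.54, 3.56, 3.59, 3.63, 3.64, 3.69, 3.71, 3.73, 3.74, 3.80, 3.83, 3.89, 3.92, 4.46
α = 0.05; lower rank = 40 × 0.025 = 1; upper rank = 40 × 0.975 = 39.
The 1st smallest replicate is 2.57; the 39th is 3.92.

(2.57, 3.92)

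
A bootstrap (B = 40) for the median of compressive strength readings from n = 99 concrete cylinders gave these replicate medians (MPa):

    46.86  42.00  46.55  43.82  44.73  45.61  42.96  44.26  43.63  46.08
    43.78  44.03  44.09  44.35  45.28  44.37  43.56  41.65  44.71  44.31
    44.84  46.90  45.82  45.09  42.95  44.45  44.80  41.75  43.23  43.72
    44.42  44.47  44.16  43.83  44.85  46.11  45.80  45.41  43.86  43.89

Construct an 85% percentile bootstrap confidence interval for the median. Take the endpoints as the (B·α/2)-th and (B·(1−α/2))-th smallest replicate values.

Sorted replicates: 41.65, 41.75, 42.00, 42.95, 42.96, 43.23, 43.56, 43.63, 43.72, 43.78, 43.82, 43.83, 43.86, 43.89, 44.03, 44.09, 44.16, 44.26, 44.31, 44.35, 44.37, 44.42, 44.45, 44.47, 44.71, 44.73, 44.80, 44.84, 44.85, 45.09, 45.28, 45.41, 45.61, 45.80, 45.82, 46.08, 46.11, 46.55, 46.86, 46.90
α = 0.15; lower rank = 40 × 0.075 = 3; upper rank = 40 × 0.925 = 37.
The 3rd smallest replicate is 42.00; the 37th is 46.11.

(42.00, 46.11)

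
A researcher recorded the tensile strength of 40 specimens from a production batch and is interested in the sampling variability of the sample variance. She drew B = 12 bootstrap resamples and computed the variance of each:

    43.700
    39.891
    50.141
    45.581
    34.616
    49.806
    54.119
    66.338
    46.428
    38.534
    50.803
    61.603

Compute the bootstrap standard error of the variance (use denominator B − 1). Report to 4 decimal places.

Bootstrap SE is the standard deviation of the 12 replicate variances.
Mean of replicates: (43.700 + 39.891 + 50.141 + 45.581 + 34.616 + 49.806 + 54.119 + 66.338 + 46.428 + 38.534 + 50.803 + 61.603) / 12 = 581.56000 / 12 = 48.46333
Sum of squared deviations: (−4.76333)² + (−8.57233)² + (+1.67767)² + (−2.88233)² + (−13.84733)² + (+1.34267)² + (+5.65567)² + (+17.87467)² + (−2.03533)² + (−9.92933)² + (+2.33967)² + (+13.13967)² = 933.19744
Variance = 933.19744 / 11 = 84.83613
SE* = √84.83613

SE* = 9.2107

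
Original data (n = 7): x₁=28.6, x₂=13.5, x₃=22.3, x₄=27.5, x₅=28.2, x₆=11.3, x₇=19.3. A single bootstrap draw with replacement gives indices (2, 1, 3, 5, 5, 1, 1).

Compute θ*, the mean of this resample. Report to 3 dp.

Resample values: 13.5, 28.6, 22.3, 28.2, 28.2, 28.6, 28.6.
Mean = (13.5 + 28.6 + 22.3 + 28.2 + 28.2 + 28.6 + 28.6) / 7 = 178.00 / 7 = 25.429

θ* = 25.429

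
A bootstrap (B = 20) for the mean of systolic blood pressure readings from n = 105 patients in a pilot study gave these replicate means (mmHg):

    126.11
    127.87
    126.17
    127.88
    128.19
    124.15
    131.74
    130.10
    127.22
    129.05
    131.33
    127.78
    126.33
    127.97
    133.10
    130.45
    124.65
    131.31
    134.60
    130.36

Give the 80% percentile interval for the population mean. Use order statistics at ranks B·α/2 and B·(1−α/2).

Sorted replicates: 124.15, 124.65, 126.11, 126.17, 126.33, 127.22, 127.78, 127.87, 127.88, 127.97, 128.19, 129.05, 130.10, 130.36, 130.45, 131.31, 131.33, 131.74, 133.10, 134.60
α = 0.20; lower rank = 20 × 0.100 = 2; upper rank = 20 × 0.900 = 18.
The 2nd smallest replicate is 124.65; the 18th is 131.74.

(124.65, 131.74)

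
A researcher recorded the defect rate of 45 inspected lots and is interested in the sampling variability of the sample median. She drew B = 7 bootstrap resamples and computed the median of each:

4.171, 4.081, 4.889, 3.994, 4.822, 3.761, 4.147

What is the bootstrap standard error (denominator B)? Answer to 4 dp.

Bootstrap SE is the standard deviation of the 7 replicate medians.
Mean of replicates: (4.171 + 4.081 + 4.889 + 3.994 + 4.822 + 3.761 + 4.147) / 7 = 29.86500 / 7 = 4.26643
Sum of squared deviations: (−0.09543)² + (−0.18543)² + (+0.62257)² + (−0.27243)² + (+0.55557)² + (−0.50543)² + (−0.11943)² = 1.08368
Variance = 1.08368 / 7 = 0.15481
SE* = √0.15481

SE* = 0.3935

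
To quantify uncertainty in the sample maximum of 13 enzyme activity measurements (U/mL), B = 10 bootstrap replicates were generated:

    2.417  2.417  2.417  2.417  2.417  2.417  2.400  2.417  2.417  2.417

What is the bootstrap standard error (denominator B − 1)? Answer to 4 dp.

Bootstrap SE is the standard deviation of the 10 replicate maximums.
Mean of replicates: (2.417 + 2.417 + 2.417 + 2.417 + 2.417 + 2.417 + 2.400 + 2.417 + 2.417 + 2.417) / 10 = 24.153000 / 10 = 2.415300
Sum of squared deviations: (+0.001700)² + (+0.001700)² + (+0.001700)² + (+0.001700)² + (+0.001700)² + (+0.001700)² + (−0.015300)² + (+0.001700)² + (+0.001700)² + (+0.001700)² = 0.000260
Variance = 0.000260 / 9 = 0.000029
SE* = √0.000029

SE* = 0.0054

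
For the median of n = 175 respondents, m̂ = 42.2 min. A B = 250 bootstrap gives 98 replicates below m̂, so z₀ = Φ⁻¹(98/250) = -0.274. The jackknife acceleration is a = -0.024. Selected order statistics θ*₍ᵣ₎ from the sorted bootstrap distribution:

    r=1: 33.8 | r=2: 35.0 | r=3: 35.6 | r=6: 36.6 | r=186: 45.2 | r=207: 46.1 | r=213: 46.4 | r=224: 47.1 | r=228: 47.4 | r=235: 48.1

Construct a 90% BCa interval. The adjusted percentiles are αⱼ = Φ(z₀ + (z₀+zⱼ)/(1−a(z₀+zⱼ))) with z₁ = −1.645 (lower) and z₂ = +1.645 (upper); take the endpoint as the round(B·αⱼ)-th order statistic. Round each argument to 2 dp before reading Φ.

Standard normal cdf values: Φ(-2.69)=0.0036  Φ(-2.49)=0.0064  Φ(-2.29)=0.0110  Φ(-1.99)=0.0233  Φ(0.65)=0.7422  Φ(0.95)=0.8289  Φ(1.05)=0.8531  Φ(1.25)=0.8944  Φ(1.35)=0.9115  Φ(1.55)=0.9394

(35.6, 46.4)

Lower: z₀ + z₁ = -0.274 + (-1.645) = -1.919; 1 − a(z₀+z₁) = 1 − (-0.024)(-1.919) = 0.9539; argument = -0.274 + (-1.919)/0.9539 = -2.2856 → -2.29.
α₁ = Φ(-2.29) = 0.0110; rank = round(250 × 0.0110) = 3; θ*₍3₎ = 35.6.
Upper: z₀ + z₂ = 1.371; 1 − a(z₀+z₂) = 1.0329; argument = 1.0533 → 1.05; α₂ = 0.8531; rank = 213; θ*₍213₎ = 46.4.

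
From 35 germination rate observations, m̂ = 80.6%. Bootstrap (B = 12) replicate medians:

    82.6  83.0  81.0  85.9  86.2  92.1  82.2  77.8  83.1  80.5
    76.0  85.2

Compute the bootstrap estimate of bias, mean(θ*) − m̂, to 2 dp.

bias = +2.37

mean(θ*) = (82.6 + 83.0 + 81.0 + 85.9 + 86.2 + 92.1 + 82.2 + 77.8 + 83.1 + 80.5 + 76.0 + 85.2) / 12 = 82.967
bias = 82.967 − 80.6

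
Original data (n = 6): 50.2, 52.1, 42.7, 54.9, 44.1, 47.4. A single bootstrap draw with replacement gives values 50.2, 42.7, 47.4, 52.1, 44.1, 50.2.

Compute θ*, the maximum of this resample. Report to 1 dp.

Maximum = 52.1

θ* = 52.1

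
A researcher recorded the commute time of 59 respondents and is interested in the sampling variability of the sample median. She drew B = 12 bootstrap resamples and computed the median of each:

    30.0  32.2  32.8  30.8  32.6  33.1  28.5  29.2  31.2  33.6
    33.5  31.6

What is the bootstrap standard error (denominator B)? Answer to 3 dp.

SE* = 1.617

Bootstrap SE is the standard deviation of the 12 replicate medians.
Mean of replicates: (30.0 + 32.2 + 32.8 + 30.8 + 32.6 + 33.1 + 28.5 + 29.2 + 31.2 + 33.6 + 33.5 + 31.6) / 12 = 379.1000 / 12 = 31.5917
Sum of squared deviations: (−1.5917)² + (+0.6083)² + (+1.2083)² + (−0.7917)² + (+1.0083)² + (+1.5083)² + (−3.0917)² + (−2.3917)² + (−0.3917)² + (+2.0083)² + (+1.9083)² + (+0.0083)² = 31.3892
Variance = 31.3892 / 12 = 2.6158
SE* = √2.6158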